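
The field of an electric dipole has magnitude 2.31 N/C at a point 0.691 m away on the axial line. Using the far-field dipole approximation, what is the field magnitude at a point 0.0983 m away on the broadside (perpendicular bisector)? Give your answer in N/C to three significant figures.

E ≈ 401 N/C

Dipole fields scale as 1/r³ in the far field.
The axial field is twice the equatorial field at the same r, so the geometry factor is 1/2.
E₂ = E₁ · (1/2) · (r₁/r₂)³ = 2.31 · 0.5 · (0.691/0.0983)³.
(r₁/r₂)³ = (7.03)³ = 347.4.
E₂ ≈ 401.2 N/C.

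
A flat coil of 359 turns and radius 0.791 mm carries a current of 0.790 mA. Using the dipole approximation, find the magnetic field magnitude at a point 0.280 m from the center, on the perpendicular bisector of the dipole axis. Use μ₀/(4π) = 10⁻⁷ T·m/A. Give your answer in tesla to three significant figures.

B ≈ 2.54×10⁻¹² T

m = NIA = NIπa² = 359·(7.90×10⁻⁴)·π·(7.91×10⁻⁴)² = 5.575×10⁻⁷ A·m².
In the equatorial plane B = (μ₀/4π)·m/r³ (half the axial value).
B = (10⁻⁷)·(5.575×10⁻⁷) / (0.280)³ = 2.540×10⁻¹² T.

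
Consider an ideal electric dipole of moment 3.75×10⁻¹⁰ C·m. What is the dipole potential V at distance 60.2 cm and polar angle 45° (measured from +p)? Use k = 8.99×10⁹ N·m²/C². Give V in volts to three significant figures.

V ≈ 6.58 V

The dipole potential is V = kp cosθ / r².
V = (8.99×10⁹)(3.75×10⁻¹⁰)·cos45° / (0.602)² = 6.578 V.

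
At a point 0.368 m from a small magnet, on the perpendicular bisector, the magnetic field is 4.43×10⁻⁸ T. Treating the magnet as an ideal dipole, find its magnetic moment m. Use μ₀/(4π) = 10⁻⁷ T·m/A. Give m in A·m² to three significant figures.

m ≈ 0.0221 A·m²

In the equatorial plane B = (μ₀/4π)·m/r³, so m = Br³·4π/(μ₀).
m = (4.43×10⁻⁸)·(0.368)³ / (10⁻⁷) = 0.02208 A·m².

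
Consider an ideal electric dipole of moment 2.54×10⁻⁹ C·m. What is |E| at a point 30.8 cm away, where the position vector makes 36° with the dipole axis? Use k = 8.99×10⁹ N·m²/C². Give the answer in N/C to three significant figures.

At angle θ the dipole field magnitude is E = (kp/r³)·√(1 + 3cos²θ).
kp/r³ = (8.99×10⁹)(2.54×10⁻⁹) / (0.308)³ = 781.5 N/C.
√(1 + 3cos²36°) = √(1 + 3·0.6545) = √2.9635 ≈ 1.7215.
E ≈ 781.5 × 1.721 = 1345 N/C.

E ≈ 1350 N/C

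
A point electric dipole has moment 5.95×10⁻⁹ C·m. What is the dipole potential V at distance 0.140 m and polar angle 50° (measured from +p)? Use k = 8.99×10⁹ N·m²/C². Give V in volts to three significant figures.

The dipole potential is V = kp cosθ / r².
V = (8.99×10⁹)(5.95×10⁻⁹)·cos50° / (0.140)² = 1754 V.

V ≈ 1750 V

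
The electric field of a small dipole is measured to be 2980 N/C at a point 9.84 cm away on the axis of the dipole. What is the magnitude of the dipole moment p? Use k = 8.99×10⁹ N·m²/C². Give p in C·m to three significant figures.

On axis E = 2kp/r³, so p = Er³/(2k).
p = (2980)·(0.0984)³ / (2·8.99×10⁹) = 1.579×10⁻¹⁰ C·m.

p ≈ 1.58×10⁻¹⁰ C·m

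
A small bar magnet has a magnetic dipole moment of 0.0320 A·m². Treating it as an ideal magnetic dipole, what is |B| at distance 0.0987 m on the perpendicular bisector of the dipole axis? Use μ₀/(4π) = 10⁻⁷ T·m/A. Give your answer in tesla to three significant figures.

In the equatorial plane B = (μ₀/4π)·m/r³ (half the axial value).
B = (10⁻⁷)·(0.0320) / (0.0987)³ = 3.328×10⁻⁶ T.

B ≈ 3.33×10⁻⁶ T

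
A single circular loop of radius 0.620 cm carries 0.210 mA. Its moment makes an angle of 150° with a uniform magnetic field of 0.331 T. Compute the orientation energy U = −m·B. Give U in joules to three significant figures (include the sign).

U ≈ 7.27×10⁻⁹ J

Magnetic moment m = IA = Iπa² = (2.10×10⁻⁴)·π·(0.00620)² = 2.536×10⁻⁸ A·m².
U = −m·B = −mB cosθ.
U = −(2.536×10⁻⁸)(0.331)·cos150° = 7.270×10⁻⁹ J.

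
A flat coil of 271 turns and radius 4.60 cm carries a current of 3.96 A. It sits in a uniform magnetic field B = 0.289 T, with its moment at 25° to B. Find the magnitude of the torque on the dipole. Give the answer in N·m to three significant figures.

τ ≈ 0.871 N·m

m = NIA = NIπa² = 271·(3.96)·π·(0.0460)² = 7.134 A·m².
Torque on a magnetic dipole: τ = mB sinθ.
τ = (7.134)(0.289)·sin25° = 0.8713 N·m.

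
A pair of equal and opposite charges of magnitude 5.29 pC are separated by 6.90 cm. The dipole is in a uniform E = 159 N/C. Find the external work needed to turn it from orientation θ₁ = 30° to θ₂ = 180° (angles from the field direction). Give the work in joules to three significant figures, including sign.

W ≈ 1.08×10⁻¹⁰ J

Dipole moment p = qd = (5.29×10⁻¹² C)(0.0690 m) = 3.65×10⁻¹³ C·m.
W_ext = ΔU = U(θ₂) − U(θ₁) = −pE cosθ₂ − (−pE cosθ₁) = pE(cosθ₁ − cosθ₂).
W = (3.65×10⁻¹³)(159)·(cos30° − cos180°) = (5.804×10⁻¹¹)·(+1.8660) = 1.083×10⁻¹⁰ J.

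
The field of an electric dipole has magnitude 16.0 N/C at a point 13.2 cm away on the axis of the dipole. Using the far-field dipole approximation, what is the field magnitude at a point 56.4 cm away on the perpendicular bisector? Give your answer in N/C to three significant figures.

Dipole fields scale as 1/r³ in the far field.
The axial field is twice the equatorial field at the same r, so the geometry factor is 1/2.
E₂ = E₁ · (1/2) · (r₁/r₂)³ = 16.0 · 0.5 · (13.2/56.4)³.
(r₁/r₂)³ = (0.234)³ = 0.01282.
E₂ ≈ 0.1026 N/C.

E ≈ 0.103 N/C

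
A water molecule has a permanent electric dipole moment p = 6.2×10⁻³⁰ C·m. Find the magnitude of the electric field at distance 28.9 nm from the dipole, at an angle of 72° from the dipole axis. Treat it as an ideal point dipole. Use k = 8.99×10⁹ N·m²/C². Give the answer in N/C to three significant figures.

E ≈ 2620 N/C

At angle θ the dipole field magnitude is E = (kp/r³)·√(1 + 3cos²θ).
kp/r³ = (8.99×10⁹)(6.20×10⁻³⁰) / (2.89×10⁻⁸)³ = 2309 N/C.
√(1 + 3cos²72°) = √(1 + 3·0.0955) = √1.2865 ≈ 1.1342.
E ≈ 2309 × 1.134 = 2619 N/C.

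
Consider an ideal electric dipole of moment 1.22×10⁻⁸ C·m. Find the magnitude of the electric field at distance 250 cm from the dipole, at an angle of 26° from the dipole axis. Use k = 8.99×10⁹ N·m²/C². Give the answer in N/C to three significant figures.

E ≈ 13.0 N/C

At angle θ the dipole field magnitude is E = (kp/r³)·√(1 + 3cos²θ).
kp/r³ = (8.99×10⁹)(1.22×10⁻⁸) / (2.50)³ = 7.019 N/C.
√(1 + 3cos²26°) = √(1 + 3·0.8078) = √3.4235 ≈ 1.8503.
E ≈ 7.019 × 1.850 = 12.99 N/C.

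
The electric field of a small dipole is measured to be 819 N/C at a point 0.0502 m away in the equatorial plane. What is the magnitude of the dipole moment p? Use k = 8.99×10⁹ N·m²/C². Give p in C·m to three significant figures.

p ≈ 1.15×10⁻¹¹ C·m

In the equatorial plane E = kp/r³, so p = Er³/(k).
p = (819)·(0.0502)³ / (8.99×10⁹) = 1.152×10⁻¹¹ C·m.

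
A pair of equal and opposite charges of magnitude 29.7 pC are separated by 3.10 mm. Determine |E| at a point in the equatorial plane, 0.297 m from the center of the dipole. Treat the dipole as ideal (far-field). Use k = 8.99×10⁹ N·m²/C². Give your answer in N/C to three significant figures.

Dipole moment p = qd = (2.97×10⁻¹¹ C)(0.00310 m) = 9.207×10⁻¹⁴ C·m.
On the perpendicular bisector E = kp/r³ (half the axial value at the same distance).
E = (8.99×10⁹)(9.207×10⁻¹⁴) / (0.297)³ = 0.03159 N/C.

E ≈ 0.0316 N/C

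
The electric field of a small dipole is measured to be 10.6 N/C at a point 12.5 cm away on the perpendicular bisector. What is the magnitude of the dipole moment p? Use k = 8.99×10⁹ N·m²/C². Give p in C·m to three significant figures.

In the equatorial plane E = kp/r³, so p = Er³/(k).
p = (10.6)·(0.125)³ / (8.99×10⁹) = 2.303×10⁻¹² C·m.

p ≈ 2.30×10⁻¹² C·m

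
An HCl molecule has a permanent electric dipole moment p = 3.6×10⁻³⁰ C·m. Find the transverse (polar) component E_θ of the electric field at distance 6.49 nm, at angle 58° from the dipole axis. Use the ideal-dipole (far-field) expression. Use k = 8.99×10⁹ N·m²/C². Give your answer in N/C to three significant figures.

E_θ ≈ 1.00×10⁵ N/C

For a dipole, E_θ = (kp sinθ)/r³.
kp/r³ = (8.99×10⁹)(3.60×10⁻³⁰)/(6.49×10⁻⁹)³ = 1.184×10⁵ N/C.
E_θ = 1.184×10⁵·sin58° = 1.004×10⁵ N/C.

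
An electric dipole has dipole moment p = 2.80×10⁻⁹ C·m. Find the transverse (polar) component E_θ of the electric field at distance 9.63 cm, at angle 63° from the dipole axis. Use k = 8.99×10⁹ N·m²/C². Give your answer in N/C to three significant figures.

E_θ ≈ 2.51×10⁴ N/C

For a dipole, E_θ = (kp sinθ)/r³.
kp/r³ = (8.99×10⁹)(2.80×10⁻⁹)/(0.0963)³ = 2.819×10⁴ N/C.
E_θ = 2.819×10⁴·sin63° = 2.511×10⁴ N/C.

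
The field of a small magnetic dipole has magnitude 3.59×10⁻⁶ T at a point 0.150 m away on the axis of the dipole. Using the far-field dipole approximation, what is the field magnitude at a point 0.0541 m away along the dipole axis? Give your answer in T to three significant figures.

Dipole fields scale as 1/r³ in the far field; the geometry is the same at both points.
B₂ = B₁ · (r₁/r₂)³ = 3.59×10⁻⁶ · (0.150/0.0541)³.
(r₁/r₂)³ = (2.773)³ = 21.31.
B₂ ≈ 7.652×10⁻⁵ T.

B ≈ 7.65×10⁻⁵ T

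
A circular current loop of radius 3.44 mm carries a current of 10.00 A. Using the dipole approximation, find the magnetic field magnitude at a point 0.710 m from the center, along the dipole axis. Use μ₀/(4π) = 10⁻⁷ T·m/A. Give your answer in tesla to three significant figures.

B ≈ 2.08×10⁻¹⁰ T

Magnetic moment m = IA = Iπa² = (10.0)·π·(0.00344)² = 3.718×10⁻⁴ A·m².
On axis B = (μ₀/4π)·2m/r³.
B = 2·(10⁻⁷)·(3.718×10⁻⁴) / (0.710)³ = 2.078×10⁻¹⁰ T.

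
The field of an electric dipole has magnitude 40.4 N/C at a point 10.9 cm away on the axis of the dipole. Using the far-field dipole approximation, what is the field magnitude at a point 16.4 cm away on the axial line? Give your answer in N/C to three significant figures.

E ≈ 11.9 N/C

Dipole fields scale as 1/r³ in the far field; the geometry is the same at both points.
E₂ = E₁ · (r₁/r₂)³ = 40.4 · (10.9/16.4)³.
(r₁/r₂)³ = (0.6646)³ = 0.2936.
E₂ ≈ 11.86 N/C.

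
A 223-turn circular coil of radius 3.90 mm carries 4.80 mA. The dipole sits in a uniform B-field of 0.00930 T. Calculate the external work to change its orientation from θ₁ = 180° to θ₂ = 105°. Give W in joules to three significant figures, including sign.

W ≈ -3.53×10⁻⁷ J

m = NIA = NIπa² = 223·(0.00480)·π·(0.00390)² = 5.115×10⁻⁵ A·m².
W_ext = ΔU = −mB cosθ₂ + mB cosθ₁ = mB(cosθ₁ − cosθ₂).
W = (5.115×10⁻⁵)(0.00930)·(cos180° − cos105°) = (4.757×10⁻⁷)·(-0.7412) = -3.526×10⁻⁷ J.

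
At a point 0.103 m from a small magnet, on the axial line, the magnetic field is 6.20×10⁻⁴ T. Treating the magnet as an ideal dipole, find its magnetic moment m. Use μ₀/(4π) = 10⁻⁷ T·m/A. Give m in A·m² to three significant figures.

On axis B = (μ₀/4π)·2m/r³, so m = Br³·4π/(μ₀·2).
m = (6.20×10⁻⁴)·(0.103)³ / (2·10⁻⁷) = 3.387 A·m².

m ≈ 3.39 A·m²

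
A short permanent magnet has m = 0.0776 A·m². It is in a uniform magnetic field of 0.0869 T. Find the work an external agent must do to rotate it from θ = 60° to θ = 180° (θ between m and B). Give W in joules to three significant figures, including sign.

W_ext = ΔU = −mB cosθ₂ + mB cosθ₁ = mB(cosθ₁ − cosθ₂).
W = (0.0776)(0.0869)·(cos60° − cos180°) = (0.006743)·(+1.5000) = 0.01012 J.

W ≈ 0.0101 J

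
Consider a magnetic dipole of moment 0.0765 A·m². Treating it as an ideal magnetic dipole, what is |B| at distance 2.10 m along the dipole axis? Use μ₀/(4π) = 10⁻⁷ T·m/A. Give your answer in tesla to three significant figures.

B ≈ 1.65×10⁻⁹ T

On axis B = (μ₀/4π)·2m/r³.
B = 2·(10⁻⁷)·(0.0765) / (2.10)³ = 1.652×10⁻⁹ T.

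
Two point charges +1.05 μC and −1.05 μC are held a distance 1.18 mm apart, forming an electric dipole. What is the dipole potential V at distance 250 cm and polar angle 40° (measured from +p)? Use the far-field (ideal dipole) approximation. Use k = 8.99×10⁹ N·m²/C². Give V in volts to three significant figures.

V ≈ 1.37 V

Dipole moment p = qd = (1.05×10⁻⁶ C)(0.00118 m) = 1.239×10⁻⁹ C·m.
The dipole potential is V = kp cosθ / r².
V = (8.99×10⁹)(1.239×10⁻⁹)·cos40° / (2.50)² = 1.365 V.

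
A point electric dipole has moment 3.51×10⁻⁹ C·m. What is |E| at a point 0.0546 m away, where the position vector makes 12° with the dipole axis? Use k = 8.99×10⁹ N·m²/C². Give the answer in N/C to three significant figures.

At angle θ the dipole field magnitude is E = (kp/r³)·√(1 + 3cos²θ).
kp/r³ = (8.99×10⁹)(3.51×10⁻⁹) / (0.0546)³ = 1.939×10⁵ N/C.
√(1 + 3cos²12°) = √(1 + 3·0.9568) = √3.8703 ≈ 1.9673.
E ≈ 1.939×10⁵ × 1.967 = 3.814×10⁵ N/C.

E ≈ 3.81×10⁵ N/C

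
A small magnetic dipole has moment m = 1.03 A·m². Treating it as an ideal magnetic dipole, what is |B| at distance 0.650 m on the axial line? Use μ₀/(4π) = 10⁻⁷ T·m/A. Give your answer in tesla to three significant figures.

On axis B = (μ₀/4π)·2m/r³.
B = 2·(10⁻⁷)·(1.03) / (0.650)³ = 7.501×10⁻⁷ T.

B ≈ 7.50×10⁻⁷ T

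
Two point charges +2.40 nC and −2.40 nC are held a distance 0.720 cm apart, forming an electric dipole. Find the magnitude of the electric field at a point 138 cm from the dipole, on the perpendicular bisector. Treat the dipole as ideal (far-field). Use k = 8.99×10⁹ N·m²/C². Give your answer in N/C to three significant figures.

E ≈ 0.0591 N/C

Dipole moment p = qd = (2.40×10⁻⁹ C)(0.00720 m) = 1.728×10⁻¹¹ C·m.
In the equatorial plane E = kp/r³.
E = (8.99×10⁹)(1.728×10⁻¹¹) / (1.38)³ = 0.05911 N/C.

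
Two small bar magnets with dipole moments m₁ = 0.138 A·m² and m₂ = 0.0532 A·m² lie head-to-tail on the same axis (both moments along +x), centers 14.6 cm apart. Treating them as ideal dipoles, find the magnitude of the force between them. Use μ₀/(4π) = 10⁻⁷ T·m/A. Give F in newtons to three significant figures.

On-axis B of dipole 1: B = (μ₀/4π)·2m₁/r³. Force on dipole 2: F = m₂·dB/dr.
dB/dr = −(μ₀/4π)·6m₁/r⁴, so |F| = (μ₀/4π)·6m₁m₂/r⁴.
F = 6(10⁻⁷)(0.138)(0.0532)/(0.146)⁴ = 9.695×10⁻⁶ N.

F ≈ 9.69×10⁻⁶ N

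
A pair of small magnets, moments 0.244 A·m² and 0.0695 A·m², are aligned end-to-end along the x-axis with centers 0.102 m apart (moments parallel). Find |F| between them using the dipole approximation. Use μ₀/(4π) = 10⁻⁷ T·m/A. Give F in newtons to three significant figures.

On-axis B of dipole 1: B = (μ₀/4π)·2m₁/r³. Force on dipole 2: F = m₂·dB/dr.
dB/dr = −(μ₀/4π)·6m₁/r⁴, so |F| = (μ₀/4π)·6m₁m₂/r⁴.
F = 6(10⁻⁷)(0.244)(0.0695)/(0.102)⁴ = 9.400×10⁻⁵ N.

F ≈ 9.40×10⁻⁵ N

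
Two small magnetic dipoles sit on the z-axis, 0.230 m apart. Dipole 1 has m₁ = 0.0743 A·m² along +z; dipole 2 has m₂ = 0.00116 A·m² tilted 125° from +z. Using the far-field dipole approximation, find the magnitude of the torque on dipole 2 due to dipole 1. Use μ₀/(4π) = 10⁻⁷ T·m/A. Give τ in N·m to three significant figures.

Dipole B is on the axis of dipole A, so B₁ there is axial: B₁ = (μ₀/4π)·2m₁/r³ along +z.
B₁ = 2(10⁻⁷)(0.0743)/(0.230)³ = 1.221×10⁻⁶ T.
τ = m₂ B₁ sinθ.
τ = (0.00116)(1.221×10⁻⁶)·sin125° = 1.161×10⁻⁹ N·m.

τ ≈ 1.16×10⁻⁹ N·m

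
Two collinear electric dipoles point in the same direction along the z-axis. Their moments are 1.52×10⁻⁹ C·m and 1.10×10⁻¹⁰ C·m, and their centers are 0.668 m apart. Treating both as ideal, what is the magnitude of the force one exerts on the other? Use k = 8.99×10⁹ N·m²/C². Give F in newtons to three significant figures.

On-axis field of dipole 1 at distance r: E = 2kp₁/r³. Force on dipole 2 is F = p₂·dE/dr (gradient along axis).
dE/dr = −6kp₁/r⁴, so |F| = 6kp₁p₂/r⁴ (attractive for aligned moments).
F = 6(8.99×10⁹)(1.52×10⁻⁹)(1.10×10⁻¹⁰)/(0.668)⁴ = 4.529×10⁻⁸ N.

F ≈ 4.53×10⁻⁸ N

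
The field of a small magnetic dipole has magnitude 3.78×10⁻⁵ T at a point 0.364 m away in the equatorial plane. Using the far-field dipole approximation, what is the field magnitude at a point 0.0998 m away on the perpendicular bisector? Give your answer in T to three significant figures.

B ≈ 0.00183 T

Dipole fields scale as 1/r³ in the far field; the geometry is the same at both points.
B₂ = B₁ · (r₁/r₂)³ = 3.78×10⁻⁵ · (0.364/0.0998)³.
(r₁/r₂)³ = (3.647)³ = 48.52.
B₂ ≈ 0.001834 T.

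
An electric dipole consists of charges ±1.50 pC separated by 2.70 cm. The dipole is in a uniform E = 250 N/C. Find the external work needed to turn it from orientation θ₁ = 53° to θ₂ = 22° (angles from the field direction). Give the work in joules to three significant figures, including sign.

Dipole moment p = qd = (1.50×10⁻¹² C)(0.0270 m) = 4.05×10⁻¹⁴ C·m.
W_ext = ΔU = U(θ₂) − U(θ₁) = −pE cosθ₂ − (−pE cosθ₁) = pE(cosθ₁ − cosθ₂).
W = (4.05×10⁻¹⁴)(250)·(cos53° − cos22°) = (1.012×10⁻¹¹)·(-0.3254) = -3.294×10⁻¹² J.

W ≈ -3.29×10⁻¹² J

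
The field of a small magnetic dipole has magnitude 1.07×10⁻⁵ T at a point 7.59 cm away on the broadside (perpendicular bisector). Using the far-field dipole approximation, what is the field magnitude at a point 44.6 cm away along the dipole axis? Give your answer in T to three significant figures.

B ≈ 1.05×10⁻⁷ T

Dipole fields scale as 1/r³ in the far field.
The axial field is twice the equatorial field at the same r, so the geometry factor is 2/1.
B₂ = B₁ · (2/1) · (r₁/r₂)³ = 1.07×10⁻⁵ · 2 · (7.59/44.6)³.
(r₁/r₂)³ = (0.1702)³ = 0.004929.
B₂ ≈ 1.055×10⁻⁷ T.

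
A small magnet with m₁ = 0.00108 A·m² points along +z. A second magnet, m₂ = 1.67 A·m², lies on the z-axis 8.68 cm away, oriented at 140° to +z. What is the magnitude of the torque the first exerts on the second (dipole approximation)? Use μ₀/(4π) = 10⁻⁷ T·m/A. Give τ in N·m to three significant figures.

τ ≈ 3.55×10⁻⁷ N·m

Dipole B is on the axis of dipole A, so B₁ there is axial: B₁ = (μ₀/4π)·2m₁/r³ along +z.
B₁ = 2(10⁻⁷)(0.00108)/(0.0868)³ = 3.303×10⁻⁷ T.
τ = m₂ B₁ sinθ.
τ = (1.67)(3.303×10⁻⁷)·sin140° = 3.546×10⁻⁷ N·m.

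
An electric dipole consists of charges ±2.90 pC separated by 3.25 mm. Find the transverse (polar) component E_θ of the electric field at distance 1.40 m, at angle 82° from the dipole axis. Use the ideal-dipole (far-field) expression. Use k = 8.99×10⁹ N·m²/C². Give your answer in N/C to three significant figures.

Dipole moment p = qd = (2.90×10⁻¹² C)(0.00325 m) = 9.425×10⁻¹⁵ C·m.
For a dipole, E_θ = (kp sinθ)/r³.
kp/r³ = (8.99×10⁹)(9.425×10⁻¹⁵)/(1.40)³ = 3.088×10⁻⁵ N/C.
E_θ = 3.088×10⁻⁵·sin82° = 3.058×10⁻⁵ N/C.

E_θ ≈ 3.06×10⁻⁵ N/C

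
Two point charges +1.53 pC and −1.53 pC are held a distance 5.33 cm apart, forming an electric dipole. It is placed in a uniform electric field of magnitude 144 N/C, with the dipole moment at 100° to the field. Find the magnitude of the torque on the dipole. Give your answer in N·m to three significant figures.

τ ≈ 1.16×10⁻¹¹ N·m

Dipole moment p = qd = (1.53×10⁻¹² C)(0.0533 m) = 8.155×10⁻¹⁴ C·m.
Torque on an electric dipole: τ = pE sinθ.
τ = (8.155×10⁻¹⁴)(144)·sin100° = 1.156×10⁻¹¹ N·m.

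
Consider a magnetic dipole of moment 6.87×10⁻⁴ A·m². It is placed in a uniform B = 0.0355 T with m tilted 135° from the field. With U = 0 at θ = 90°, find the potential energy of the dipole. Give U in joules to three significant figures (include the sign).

U = −m·B = −mB cosθ.
U = −(6.87×10⁻⁴)(0.0355)·cos135° = 1.725×10⁻⁵ J.

U ≈ 1.72×10⁻⁵ J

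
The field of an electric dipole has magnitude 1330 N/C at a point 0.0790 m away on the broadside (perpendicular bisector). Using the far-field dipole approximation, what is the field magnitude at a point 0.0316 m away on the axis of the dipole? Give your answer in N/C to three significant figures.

Dipole fields scale as 1/r³ in the far field.
The axial field is twice the equatorial field at the same r, so the geometry factor is 2/1.
E₂ = E₁ · (2/1) · (r₁/r₂)³ = 1330 · 2 · (0.0790/0.0316)³.
(r₁/r₂)³ = (2.5)³ = 15.62.
E₂ ≈ 4.156×10⁴ N/C.

E ≈ 4.16×10⁴ N/C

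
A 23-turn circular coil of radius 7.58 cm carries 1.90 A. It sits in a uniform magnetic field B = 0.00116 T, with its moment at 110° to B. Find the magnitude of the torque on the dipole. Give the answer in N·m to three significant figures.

m = NIA = NIπa² = 23·(1.90)·π·(0.0758)² = 0.7888 A·m².
Torque on a magnetic dipole: τ = mB sinθ.
τ = (0.7888)(0.00116)·sin110° = 8.598×10⁻⁴ N·m.

τ ≈ 8.60×10⁻⁴ N·m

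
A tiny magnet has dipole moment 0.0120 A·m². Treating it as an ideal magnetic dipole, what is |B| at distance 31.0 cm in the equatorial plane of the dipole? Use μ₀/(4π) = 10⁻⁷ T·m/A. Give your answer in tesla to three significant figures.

B ≈ 4.03×10⁻⁸ T

In the equatorial plane B = (μ₀/4π)·m/r³ (half the axial value).
B = (10⁻⁷)·(0.0120) / (0.310)³ = 4.028×10⁻⁸ T.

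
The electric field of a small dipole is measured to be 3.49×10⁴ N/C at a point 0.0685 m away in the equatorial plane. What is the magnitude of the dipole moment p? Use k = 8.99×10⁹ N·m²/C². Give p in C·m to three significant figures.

In the equatorial plane E = kp/r³, so p = Er³/(k).
p = (3.49×10⁴)·(0.0685)³ / (8.99×10⁹) = 1.248×10⁻⁹ C·m.

p ≈ 1.25×10⁻⁹ C·m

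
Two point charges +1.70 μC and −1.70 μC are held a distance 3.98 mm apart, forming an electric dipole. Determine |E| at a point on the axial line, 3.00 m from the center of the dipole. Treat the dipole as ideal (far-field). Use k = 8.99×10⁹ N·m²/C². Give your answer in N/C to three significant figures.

Dipole moment p = qd = (1.70×10⁻⁶ C)(0.00398 m) = 6.766×10⁻⁹ C·m.
On the dipole axis E = 2kp/r³.
E = 2·(8.99×10⁹)(6.766×10⁻⁹) / (3.00)³ = 4.506 N/C.

E ≈ 4.51 N/C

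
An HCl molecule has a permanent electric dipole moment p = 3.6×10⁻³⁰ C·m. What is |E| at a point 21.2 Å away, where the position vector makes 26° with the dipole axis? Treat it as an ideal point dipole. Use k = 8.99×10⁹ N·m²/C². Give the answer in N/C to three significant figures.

At angle θ the dipole field magnitude is E = (kp/r³)·√(1 + 3cos²θ).
kp/r³ = (8.99×10⁹)(3.60×10⁻³⁰) / (2.12×10⁻⁹)³ = 3.397×10⁶ N/C.
√(1 + 3cos²26°) = √(1 + 3·0.8078) = √3.4235 ≈ 1.8503.
E ≈ 3.397×10⁶ × 1.850 = 6.285×10⁶ N/C.

E ≈ 6.28×10⁶ N/C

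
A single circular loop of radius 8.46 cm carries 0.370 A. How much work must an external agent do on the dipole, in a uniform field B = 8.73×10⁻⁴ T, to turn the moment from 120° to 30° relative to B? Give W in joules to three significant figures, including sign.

Magnetic moment m = IA = Iπa² = (0.370)·π·(0.0846)² = 0.008319 A·m².
W_ext = ΔU = −mB cosθ₂ + mB cosθ₁ = mB(cosθ₁ − cosθ₂).
W = (0.008319)(8.73×10⁻⁴)·(cos120° − cos30°) = (7.262×10⁻⁶)·(-1.3660) = -9.921×10⁻⁶ J.

W ≈ -9.92×10⁻⁶ J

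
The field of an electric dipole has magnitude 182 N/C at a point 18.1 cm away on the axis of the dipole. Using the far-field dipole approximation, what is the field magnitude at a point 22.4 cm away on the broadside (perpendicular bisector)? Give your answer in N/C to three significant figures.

Dipole fields scale as 1/r³ in the far field.
The axial field is twice the equatorial field at the same r, so the geometry factor is 1/2.
E₂ = E₁ · (1/2) · (r₁/r₂)³ = 182 · 0.5 · (18.1/22.4)³.
(r₁/r₂)³ = (0.808)³ = 0.5276.
E₂ ≈ 48.01 N/C.

E ≈ 48.0 N/C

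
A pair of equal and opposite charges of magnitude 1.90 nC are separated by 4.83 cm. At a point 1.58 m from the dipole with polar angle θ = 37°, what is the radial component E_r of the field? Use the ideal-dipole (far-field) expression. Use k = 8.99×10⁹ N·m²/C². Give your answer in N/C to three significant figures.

Dipole moment p = qd = (1.90×10⁻⁹ C)(0.0483 m) = 9.177×10⁻¹¹ C·m.
For a dipole, E_r = (2kp cosθ)/r³.
kp/r³ = (8.99×10⁹)(9.177×10⁻¹¹)/(1.58)³ = 0.2092 N/C.
E_r = 2·0.2092·cos37° = 0.3341 N/C.

E_r ≈ 0.334 N/C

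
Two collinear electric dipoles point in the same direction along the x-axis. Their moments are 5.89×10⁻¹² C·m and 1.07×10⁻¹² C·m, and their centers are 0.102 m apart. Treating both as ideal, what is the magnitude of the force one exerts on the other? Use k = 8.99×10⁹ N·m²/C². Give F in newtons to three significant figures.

F ≈ 3.14×10⁻⁹ N

On-axis field of dipole 1 at distance r: E = 2kp₁/r³. Force on dipole 2 is F = p₂·dE/dr (gradient along axis).
dE/dr = −6kp₁/r⁴, so |F| = 6kp₁p₂/r⁴ (attractive for aligned moments).
F = 6(8.99×10⁹)(5.89×10⁻¹²)(1.07×10⁻¹²)/(0.102)⁴ = 3.141×10⁻⁹ N.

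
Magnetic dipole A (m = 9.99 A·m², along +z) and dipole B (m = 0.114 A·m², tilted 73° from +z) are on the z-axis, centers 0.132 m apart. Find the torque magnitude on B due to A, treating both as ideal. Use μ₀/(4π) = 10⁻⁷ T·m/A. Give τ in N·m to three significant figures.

Dipole B is on the axis of dipole A, so B₁ there is axial: B₁ = (μ₀/4π)·2m₁/r³ along +z.
B₁ = 2(10⁻⁷)(9.99)/(0.132)³ = 8.687×10⁻⁴ T.
τ = m₂ B₁ sinθ.
τ = (0.114)(8.687×10⁻⁴)·sin73° = 9.471×10⁻⁵ N·m.

τ ≈ 9.47×10⁻⁵ N·m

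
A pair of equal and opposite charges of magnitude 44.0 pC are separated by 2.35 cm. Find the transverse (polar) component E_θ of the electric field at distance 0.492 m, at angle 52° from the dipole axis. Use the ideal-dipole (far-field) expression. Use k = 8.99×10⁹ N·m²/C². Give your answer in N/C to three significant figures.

Dipole moment p = qd = (4.40×10⁻¹¹ C)(0.0235 m) = 1.034×10⁻¹² C·m.
For a dipole, E_θ = (kp sinθ)/r³.
kp/r³ = (8.99×10⁹)(1.034×10⁻¹²)/(0.492)³ = 0.07805 N/C.
E_θ = 0.07805·sin52° = 0.06151 N/C.

E_θ ≈ 0.0615 N/C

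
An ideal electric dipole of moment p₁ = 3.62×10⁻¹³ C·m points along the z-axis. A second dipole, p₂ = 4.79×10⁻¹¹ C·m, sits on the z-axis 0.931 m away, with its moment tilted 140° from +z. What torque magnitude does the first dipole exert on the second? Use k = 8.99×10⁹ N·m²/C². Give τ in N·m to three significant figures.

The second dipole sits on the axis of the first, so the field there is axial: E₁ = 2kp₁/r³ along +z.
E₁ = 2(8.99×10⁹)(3.62×10⁻¹³)/(0.931)³ = 0.008066 N/C.
Torque on the second dipole: τ = p₂ E₁ sinθ.
τ = (4.79×10⁻¹¹)(0.008066)·sin140° = 2.483×10⁻¹³ N·m.

τ ≈ 2.48×10⁻¹³ N·m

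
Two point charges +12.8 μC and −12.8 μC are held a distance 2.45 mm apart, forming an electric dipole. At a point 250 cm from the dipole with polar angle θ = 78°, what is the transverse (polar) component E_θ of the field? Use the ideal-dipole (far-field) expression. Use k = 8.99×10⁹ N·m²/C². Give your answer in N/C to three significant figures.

E_θ ≈ 17.6 N/C

Dipole moment p = qd = (1.28×10⁻⁵ C)(0.00245 m) = 3.136×10⁻⁸ C·m.
For a dipole, E_θ = (kp sinθ)/r³.
kp/r³ = (8.99×10⁹)(3.136×10⁻⁸)/(2.50)³ = 18.04 N/C.
E_θ = 18.04·sin78° = 17.65 N/C.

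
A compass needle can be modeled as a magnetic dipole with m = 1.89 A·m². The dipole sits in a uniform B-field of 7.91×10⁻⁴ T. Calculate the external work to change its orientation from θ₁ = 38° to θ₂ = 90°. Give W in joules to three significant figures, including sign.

W_ext = ΔU = −mB cosθ₂ + mB cosθ₁ = mB(cosθ₁ − cosθ₂).
W = (1.89)(7.91×10⁻⁴)·(cos38° − cos90°) = (0.001495)·(+0.7880) = 0.001178 J.

W ≈ 0.00118 J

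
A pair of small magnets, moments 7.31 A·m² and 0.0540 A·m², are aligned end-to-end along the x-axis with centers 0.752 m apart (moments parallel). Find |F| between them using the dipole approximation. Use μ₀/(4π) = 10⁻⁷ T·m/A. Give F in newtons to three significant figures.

F ≈ 7.41×10⁻⁷ N

On-axis B of dipole 1: B = (μ₀/4π)·2m₁/r³. Force on dipole 2: F = m₂·dB/dr.
dB/dr = −(μ₀/4π)·6m₁/r⁴, so |F| = (μ₀/4π)·6m₁m₂/r⁴.
F = 6(10⁻⁷)(7.31)(0.0540)/(0.752)⁴ = 7.406×10⁻⁷ N.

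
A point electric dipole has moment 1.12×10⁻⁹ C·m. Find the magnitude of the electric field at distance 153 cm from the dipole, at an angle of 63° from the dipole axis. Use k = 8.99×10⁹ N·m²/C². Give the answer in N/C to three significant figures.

E ≈ 3.58 N/C

At angle θ the dipole field magnitude is E = (kp/r³)·√(1 + 3cos²θ).
kp/r³ = (8.99×10⁹)(1.12×10⁻⁹) / (1.53)³ = 2.811 N/C.
√(1 + 3cos²63°) = √(1 + 3·0.2061) = √1.6183 ≈ 1.2721.
E ≈ 2.811 × 1.272 = 3.576 N/C.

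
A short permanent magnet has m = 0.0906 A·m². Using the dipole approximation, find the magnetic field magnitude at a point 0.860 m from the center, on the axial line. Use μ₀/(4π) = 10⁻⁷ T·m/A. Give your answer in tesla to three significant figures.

On axis B = (μ₀/4π)·2m/r³.
B = 2·(10⁻⁷)·(0.0906) / (0.860)³ = 2.849×10⁻⁸ T.

B ≈ 2.85×10⁻⁸ T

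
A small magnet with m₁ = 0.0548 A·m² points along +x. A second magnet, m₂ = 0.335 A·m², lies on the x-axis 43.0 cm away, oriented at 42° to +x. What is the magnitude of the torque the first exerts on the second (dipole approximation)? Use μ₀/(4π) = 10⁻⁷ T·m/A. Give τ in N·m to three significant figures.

τ ≈ 3.09×10⁻⁸ N·m

Dipole B is on the axis of dipole A, so B₁ there is axial: B₁ = (μ₀/4π)·2m₁/r³ along +x.
B₁ = 2(10⁻⁷)(0.0548)/(0.430)³ = 1.378×10⁻⁷ T.
τ = m₂ B₁ sinθ.
τ = (0.335)(1.378×10⁻⁷)·sin42° = 3.090×10⁻⁸ N·m.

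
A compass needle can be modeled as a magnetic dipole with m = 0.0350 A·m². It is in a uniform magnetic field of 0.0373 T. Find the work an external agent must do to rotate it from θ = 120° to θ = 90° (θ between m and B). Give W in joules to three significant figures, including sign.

W ≈ -6.53×10⁻⁴ J

W_ext = ΔU = −mB cosθ₂ + mB cosθ₁ = mB(cosθ₁ − cosθ₂).
W = (0.0350)(0.0373)·(cos120° − cos90°) = (0.001306)·(-0.5000) = -6.527×10⁻⁴ J.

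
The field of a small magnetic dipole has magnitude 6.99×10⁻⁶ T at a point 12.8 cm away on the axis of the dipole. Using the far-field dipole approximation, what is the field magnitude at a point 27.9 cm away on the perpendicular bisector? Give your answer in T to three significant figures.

B ≈ 3.37×10⁻⁷ T

Dipole fields scale as 1/r³ in the far field.
The axial field is twice the equatorial field at the same r, so the geometry factor is 1/2.
B₂ = B₁ · (1/2) · (r₁/r₂)³ = 6.99×10⁻⁶ · 0.5 · (12.8/27.9)³.
(r₁/r₂)³ = (0.4588)³ = 0.09656.
B₂ ≈ 3.375×10⁻⁷ T.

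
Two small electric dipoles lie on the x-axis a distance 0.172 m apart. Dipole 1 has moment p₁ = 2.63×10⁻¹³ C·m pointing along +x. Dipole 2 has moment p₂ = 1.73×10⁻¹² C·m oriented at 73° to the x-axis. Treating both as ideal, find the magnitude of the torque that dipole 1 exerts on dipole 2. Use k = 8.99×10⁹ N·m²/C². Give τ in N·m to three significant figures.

τ ≈ 1.54×10⁻¹² N·m

The second dipole sits on the axis of the first, so the field there is axial: E₁ = 2kp₁/r³ along +x.
E₁ = 2(8.99×10⁹)(2.63×10⁻¹³)/(0.172)³ = 0.9293 N/C.
Torque on the second dipole: τ = p₂ E₁ sinθ.
τ = (1.73×10⁻¹²)(0.9293)·sin73° = 1.537×10⁻¹² N·m.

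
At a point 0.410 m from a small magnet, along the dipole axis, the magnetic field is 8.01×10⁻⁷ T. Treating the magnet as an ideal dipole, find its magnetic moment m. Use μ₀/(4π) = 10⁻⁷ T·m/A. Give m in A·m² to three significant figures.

m ≈ 0.276 A·m²

On axis B = (μ₀/4π)·2m/r³, so m = Br³·4π/(μ₀·2).
m = (8.01×10⁻⁷)·(0.410)³ / (2·10⁻⁷) = 0.2760 A·m².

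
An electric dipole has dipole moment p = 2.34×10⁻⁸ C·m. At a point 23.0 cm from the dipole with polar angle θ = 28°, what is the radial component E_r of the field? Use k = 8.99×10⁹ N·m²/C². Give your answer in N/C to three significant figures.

E_r ≈ 3.05×10⁴ N/C

For a dipole, E_r = (2kp cosθ)/r³.
kp/r³ = (8.99×10⁹)(2.34×10⁻⁸)/(0.230)³ = 1.729×10⁴ N/C.
E_r = 2·1.729×10⁴·cos28° = 3.053×10⁴ N/C.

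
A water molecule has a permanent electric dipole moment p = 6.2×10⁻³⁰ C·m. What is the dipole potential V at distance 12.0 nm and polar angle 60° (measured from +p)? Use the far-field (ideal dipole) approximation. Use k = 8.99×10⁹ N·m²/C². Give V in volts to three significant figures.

V ≈ 1.94×10⁻⁴ V

The dipole potential is V = kp cosθ / r².
V = (8.99×10⁹)(6.20×10⁻³⁰)·cos60° / (1.20×10⁻⁸)² = 1.935×10⁻⁴ V.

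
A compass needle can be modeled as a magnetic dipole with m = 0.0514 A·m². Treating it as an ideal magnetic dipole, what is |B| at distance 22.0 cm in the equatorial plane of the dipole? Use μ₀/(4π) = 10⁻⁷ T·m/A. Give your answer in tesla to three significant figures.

B ≈ 4.83×10⁻⁷ T

In the equatorial plane B = (μ₀/4π)·m/r³ (half the axial value).
B = (10⁻⁷)·(0.0514) / (0.220)³ = 4.827×10⁻⁷ T.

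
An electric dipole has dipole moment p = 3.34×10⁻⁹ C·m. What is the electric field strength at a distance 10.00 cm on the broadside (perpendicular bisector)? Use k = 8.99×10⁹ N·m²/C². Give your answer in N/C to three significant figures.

In the equatorial plane E = kp/r³.
E = (8.99×10⁹)(3.34×10⁻⁹) / (0.100)³ = 3.003×10⁴ N/C.

E ≈ 3.00×10⁴ N/C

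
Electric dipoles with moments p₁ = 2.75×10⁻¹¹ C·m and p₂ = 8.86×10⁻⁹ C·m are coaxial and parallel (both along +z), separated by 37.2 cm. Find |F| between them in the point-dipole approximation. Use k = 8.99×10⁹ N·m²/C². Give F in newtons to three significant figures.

On-axis field of dipole 1 at distance r: E = 2kp₁/r³. Force on dipole 2 is F = p₂·dE/dr (gradient along axis).
dE/dr = −6kp₁/r⁴, so |F| = 6kp₁p₂/r⁴ (attractive for aligned moments).
F = 6(8.99×10⁹)(2.75×10⁻¹¹)(8.86×10⁻⁹)/(0.372)⁴ = 6.863×10⁻⁷ N.

F ≈ 6.86×10⁻⁷ N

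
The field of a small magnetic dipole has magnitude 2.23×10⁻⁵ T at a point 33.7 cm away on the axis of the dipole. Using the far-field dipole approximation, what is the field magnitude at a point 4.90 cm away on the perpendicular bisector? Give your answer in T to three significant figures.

Dipole fields scale as 1/r³ in the far field.
The axial field is twice the equatorial field at the same r, so the geometry factor is 1/2.
B₂ = B₁ · (1/2) · (r₁/r₂)³ = 2.23×10⁻⁵ · 0.5 · (33.7/4.90)³.
(r₁/r₂)³ = (6.878)³ = 325.3.
B₂ ≈ 0.003627 T.

B ≈ 0.00363 T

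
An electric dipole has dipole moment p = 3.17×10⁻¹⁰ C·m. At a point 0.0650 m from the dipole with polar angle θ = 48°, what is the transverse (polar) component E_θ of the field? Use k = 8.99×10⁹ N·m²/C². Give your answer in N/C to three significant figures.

E_θ ≈ 7710 N/C

For a dipole, E_θ = (kp sinθ)/r³.
kp/r³ = (8.99×10⁹)(3.17×10⁻¹⁰)/(0.0650)³ = 1.038×10⁴ N/C.
E_θ = 1.038×10⁴·sin48° = 7712 N/C.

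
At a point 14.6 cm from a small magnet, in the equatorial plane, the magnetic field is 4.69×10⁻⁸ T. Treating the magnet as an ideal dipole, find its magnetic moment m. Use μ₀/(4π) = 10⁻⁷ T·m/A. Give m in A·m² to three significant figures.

In the equatorial plane B = (μ₀/4π)·m/r³, so m = Br³·4π/(μ₀).
m = (4.69×10⁻⁸)·(0.146)³ / (10⁻⁷) = 0.001460 A·m².

m ≈ 0.00146 A·m²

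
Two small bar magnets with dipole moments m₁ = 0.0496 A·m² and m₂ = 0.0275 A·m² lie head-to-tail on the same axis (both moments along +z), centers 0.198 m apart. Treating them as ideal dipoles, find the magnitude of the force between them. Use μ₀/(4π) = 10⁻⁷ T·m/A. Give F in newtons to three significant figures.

F ≈ 5.32×10⁻⁷ N

On-axis B of dipole 1: B = (μ₀/4π)·2m₁/r³. Force on dipole 2: F = m₂·dB/dr.
dB/dr = −(μ₀/4π)·6m₁/r⁴, so |F| = (μ₀/4π)·6m₁m₂/r⁴.
F = 6(10⁻⁷)(0.0496)(0.0275)/(0.198)⁴ = 5.325×10⁻⁷ N.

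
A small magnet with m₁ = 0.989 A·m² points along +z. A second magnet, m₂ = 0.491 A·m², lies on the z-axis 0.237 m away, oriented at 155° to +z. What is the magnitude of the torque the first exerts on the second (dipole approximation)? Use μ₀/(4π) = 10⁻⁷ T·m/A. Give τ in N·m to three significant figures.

Dipole B is on the axis of dipole A, so B₁ there is axial: B₁ = (μ₀/4π)·2m₁/r³ along +z.
B₁ = 2(10⁻⁷)(0.989)/(0.237)³ = 1.486×10⁻⁵ T.
τ = m₂ B₁ sinθ.
τ = (0.491)(1.486×10⁻⁵)·sin155° = 3.083×10⁻⁶ N·m.

τ ≈ 3.08×10⁻⁶ N·m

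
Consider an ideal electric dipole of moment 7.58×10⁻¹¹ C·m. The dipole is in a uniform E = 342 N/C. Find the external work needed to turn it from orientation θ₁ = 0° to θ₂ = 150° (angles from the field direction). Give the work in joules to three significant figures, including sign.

W_ext = ΔU = U(θ₂) − U(θ₁) = −pE cosθ₂ − (−pE cosθ₁) = pE(cosθ₁ − cosθ₂).
W = (7.58×10⁻¹¹)(342)·(cos0° − cos150°) = (2.592×10⁻⁸)·(+1.8660) = 4.837×10⁻⁸ J.

W ≈ 4.84×10⁻⁸ J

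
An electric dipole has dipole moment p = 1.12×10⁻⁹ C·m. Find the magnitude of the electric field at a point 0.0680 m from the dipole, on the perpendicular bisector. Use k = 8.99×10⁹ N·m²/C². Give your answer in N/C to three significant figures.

In the equatorial plane E = kp/r³.
E = (8.99×10⁹)(1.12×10⁻⁹) / (0.0680)³ = 3.202×10⁴ N/C.

E ≈ 3.20×10⁴ N/C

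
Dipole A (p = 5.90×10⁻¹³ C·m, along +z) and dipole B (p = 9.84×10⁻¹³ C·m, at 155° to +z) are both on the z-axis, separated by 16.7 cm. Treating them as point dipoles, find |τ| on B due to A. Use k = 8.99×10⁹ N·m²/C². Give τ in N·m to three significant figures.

The second dipole sits on the axis of the first, so the field there is axial: E₁ = 2kp₁/r³ along +z.
E₁ = 2(8.99×10⁹)(5.90×10⁻¹³)/(0.167)³ = 2.278 N/C.
Torque on the second dipole: τ = p₂ E₁ sinθ.
τ = (9.84×10⁻¹³)(2.278)·sin155° = 9.472×10⁻¹³ N·m.

τ ≈ 9.47×10⁻¹³ N·m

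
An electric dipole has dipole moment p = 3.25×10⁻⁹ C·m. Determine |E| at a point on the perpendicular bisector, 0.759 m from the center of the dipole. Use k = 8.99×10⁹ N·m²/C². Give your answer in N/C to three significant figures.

On the perpendicular bisector E = kp/r³ (half the axial value at the same distance).
E = (8.99×10⁹)(3.25×10⁻⁹) / (0.759)³ = 66.82 N/C.

E ≈ 66.8 N/C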